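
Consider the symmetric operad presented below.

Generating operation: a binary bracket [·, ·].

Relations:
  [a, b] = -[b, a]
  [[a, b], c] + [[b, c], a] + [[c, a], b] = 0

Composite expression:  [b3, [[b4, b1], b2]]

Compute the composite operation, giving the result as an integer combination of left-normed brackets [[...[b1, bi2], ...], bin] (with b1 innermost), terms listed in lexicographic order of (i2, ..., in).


A multilinear Lie element is pinned by b1-initial words (b1 innermost).
Composite bracket: [b3, [[b4, b1], b2]]
Full expansion: 8 signed words from ab - ba (2^3 = 8).
Only words starting with b1 matter:
  b1b4b2b3 appears with sign +1, giving the term +[[[b1, b4], b2], b3]

[[[b1, b4], b2], b3]


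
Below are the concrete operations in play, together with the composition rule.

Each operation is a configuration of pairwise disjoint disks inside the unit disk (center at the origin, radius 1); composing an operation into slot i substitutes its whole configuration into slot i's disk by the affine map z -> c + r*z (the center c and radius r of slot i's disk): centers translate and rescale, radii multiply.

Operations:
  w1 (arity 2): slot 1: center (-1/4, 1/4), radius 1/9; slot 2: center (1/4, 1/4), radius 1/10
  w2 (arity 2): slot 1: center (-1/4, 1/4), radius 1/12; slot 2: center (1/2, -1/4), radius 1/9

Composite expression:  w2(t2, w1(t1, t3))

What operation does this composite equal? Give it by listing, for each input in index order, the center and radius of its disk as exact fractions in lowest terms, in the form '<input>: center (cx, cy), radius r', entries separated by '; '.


t1: center (17/36, -2/9), radius 1/81; t2: center (-1/4, 1/4), radius 1/12; t3: center (19/36, -2/9), radius 1/90

Nesting under w2 composes maps z -> c + r*z down each t-path.
t2 passes through 1 substitution, ending at center (-1/4, 1/4), radius 1/12
t1 passes through 2 substitutions, ending at center (17/36, -2/9), radius 1/81
t3 passes through 2 substitutions, ending at center (19/36, -2/9), radius 1/90


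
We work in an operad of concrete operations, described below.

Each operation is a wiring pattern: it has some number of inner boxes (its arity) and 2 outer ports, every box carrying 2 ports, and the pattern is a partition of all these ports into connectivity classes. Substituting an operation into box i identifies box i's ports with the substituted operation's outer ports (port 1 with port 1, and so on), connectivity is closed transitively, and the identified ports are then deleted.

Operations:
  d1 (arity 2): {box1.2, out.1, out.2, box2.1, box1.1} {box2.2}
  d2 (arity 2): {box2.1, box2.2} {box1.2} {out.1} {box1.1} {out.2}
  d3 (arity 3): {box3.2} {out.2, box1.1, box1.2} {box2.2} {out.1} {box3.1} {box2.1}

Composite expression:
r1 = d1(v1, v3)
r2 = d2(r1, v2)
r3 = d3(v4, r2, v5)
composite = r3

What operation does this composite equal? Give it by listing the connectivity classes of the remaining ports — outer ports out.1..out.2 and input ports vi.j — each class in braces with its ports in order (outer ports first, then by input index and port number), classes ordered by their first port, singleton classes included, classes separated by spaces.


Two ports join when wires chain via d3-identified ports.
the subtree at d1 composes to {out.1, out.2, v1.1, v1.2, v3.1} {v3.2} on (v1, v3); out.j = own outer ports
the subtree at d2 composes to {out.1} {out.2} {v1.1, v1.2, v3.1} {v2.1, v2.2} {v3.2} on (v1, v3, v2); out.j = own outer ports
the subtree at d3 composes to {out.1} {out.2, v4.1, v4.2} {v1.1, v1.2, v3.1} {v2.1, v2.2} {v3.2} {v5.1} {v5.2} on (v4, v1, v3, v2, v5); out.j = own outer ports

{out.1} {out.2, v4.1, v4.2} {v1.1, v1.2, v3.1} {v2.1, v2.2} {v3.2} {v5.1} {v5.2}


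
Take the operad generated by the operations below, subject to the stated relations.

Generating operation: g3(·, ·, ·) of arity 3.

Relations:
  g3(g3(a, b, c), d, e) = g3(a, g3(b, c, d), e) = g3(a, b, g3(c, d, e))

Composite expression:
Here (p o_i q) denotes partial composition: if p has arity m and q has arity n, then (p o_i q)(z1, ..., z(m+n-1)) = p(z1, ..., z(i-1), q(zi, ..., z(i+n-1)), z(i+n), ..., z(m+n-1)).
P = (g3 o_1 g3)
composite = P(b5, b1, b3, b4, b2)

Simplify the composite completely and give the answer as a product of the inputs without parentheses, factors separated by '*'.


b5 * b1 * b3 * b4 * b2

Key point: g3 is associative — brackets drop, the b-order remains.
g3(b5, b1, b3) spells out as b5 * b1 * b3
g3(g3(b5, b1, b3), b4, b2) spells out as b5 * b1 * b3 * b4 * b2


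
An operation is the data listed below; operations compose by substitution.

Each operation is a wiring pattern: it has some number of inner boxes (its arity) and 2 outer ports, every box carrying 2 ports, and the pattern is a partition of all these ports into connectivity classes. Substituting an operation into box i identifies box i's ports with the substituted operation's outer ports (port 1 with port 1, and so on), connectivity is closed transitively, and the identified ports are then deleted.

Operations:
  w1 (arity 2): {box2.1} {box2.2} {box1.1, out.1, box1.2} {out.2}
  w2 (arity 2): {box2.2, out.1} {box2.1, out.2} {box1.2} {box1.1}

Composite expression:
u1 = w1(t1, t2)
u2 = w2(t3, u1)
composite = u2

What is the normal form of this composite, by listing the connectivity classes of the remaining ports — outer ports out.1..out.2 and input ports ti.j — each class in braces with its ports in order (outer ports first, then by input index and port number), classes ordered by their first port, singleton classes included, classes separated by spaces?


{out.1} {out.2, t1.1, t1.2} {t2.1} {t2.2} {t3.1} {t3.2}


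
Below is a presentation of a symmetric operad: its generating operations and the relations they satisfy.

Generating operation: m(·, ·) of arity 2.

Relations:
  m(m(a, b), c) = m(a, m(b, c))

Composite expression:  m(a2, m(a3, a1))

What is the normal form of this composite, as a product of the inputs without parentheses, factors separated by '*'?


Key point: m is associative — brackets drop, the a-order remains.
m(a3, a1) reduces to a3 * a1
m(a2, m(a3, a1)) reduces to a2 * a3 * a1

a2 * a3 * a1


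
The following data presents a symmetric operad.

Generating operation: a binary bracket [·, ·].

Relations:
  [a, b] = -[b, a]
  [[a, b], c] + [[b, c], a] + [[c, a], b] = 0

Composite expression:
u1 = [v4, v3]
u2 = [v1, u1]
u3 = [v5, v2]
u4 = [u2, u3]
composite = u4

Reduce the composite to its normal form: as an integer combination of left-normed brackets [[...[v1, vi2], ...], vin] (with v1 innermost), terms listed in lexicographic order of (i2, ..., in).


[[[[v1, v3], v4], v2], v5] - [[[[v1, v3], v4], v5], v2] - [[[[v1, v4], v3], v2], v5] + [[[[v1, v4], v3], v5], v2]

A multilinear Lie element is pinned by v1-initial words (v1 innermost).
Composite bracket: [[v1, [v4, v3]], [v5, v2]]
Each bracket splits as ab - ba, giving 16 signed words (2^4 = 16).
Only words starting with v1 matter:
  the word v1v3v4v2v5 carries sign +1 and contributes +[[[[v1, v3], v4], v2], v5]
  the word v1v3v4v5v2 carries sign -1 and contributes -[[[[v1, v3], v4], v5], v2]
  the word v1v4v3v2v5 carries sign -1 and contributes -[[[[v1, v4], v3], v2], v5]
  the word v1v4v3v5v2 carries sign +1 and contributes +[[[[v1, v4], v3], v5], v2]


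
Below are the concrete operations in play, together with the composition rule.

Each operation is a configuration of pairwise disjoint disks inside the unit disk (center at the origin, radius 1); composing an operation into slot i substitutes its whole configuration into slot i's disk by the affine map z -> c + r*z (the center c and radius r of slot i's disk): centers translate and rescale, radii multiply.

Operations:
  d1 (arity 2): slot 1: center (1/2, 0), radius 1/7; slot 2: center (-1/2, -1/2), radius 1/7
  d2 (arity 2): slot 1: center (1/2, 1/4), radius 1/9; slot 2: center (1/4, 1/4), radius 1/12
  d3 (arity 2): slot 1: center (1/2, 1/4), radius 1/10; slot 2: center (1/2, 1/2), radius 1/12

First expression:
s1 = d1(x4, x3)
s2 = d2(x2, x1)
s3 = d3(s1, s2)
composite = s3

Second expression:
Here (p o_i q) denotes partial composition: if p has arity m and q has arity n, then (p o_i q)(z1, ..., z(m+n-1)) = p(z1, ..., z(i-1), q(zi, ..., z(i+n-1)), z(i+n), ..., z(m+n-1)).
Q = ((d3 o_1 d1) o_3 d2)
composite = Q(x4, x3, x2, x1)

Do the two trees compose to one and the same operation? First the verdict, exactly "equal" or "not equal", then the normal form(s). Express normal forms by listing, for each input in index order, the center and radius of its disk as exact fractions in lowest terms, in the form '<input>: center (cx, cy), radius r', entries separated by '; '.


equal; both compose to x1: center (25/48, 25/48), radius 1/144; x2: center (13/24, 25/48), radius 1/108; x3: center (9/20, 1/5), radius 1/70; x4: center (11/20, 1/4), radius 1/70

The first expression, normalized: x1: center (25/48, 25/48), radius 1/144; x2: center (13/24, 25/48), radius 1/108; x3: center (9/20, 1/5), radius 1/70; x4: center (11/20, 1/4), radius 1/70
The second expression, normalized: x1: center (25/48, 25/48), radius 1/144; x2: center (13/24, 25/48), radius 1/108; x3: center (9/20, 1/5), radius 1/70; x4: center (11/20, 1/4), radius 1/70
Both agree, so they are equal.


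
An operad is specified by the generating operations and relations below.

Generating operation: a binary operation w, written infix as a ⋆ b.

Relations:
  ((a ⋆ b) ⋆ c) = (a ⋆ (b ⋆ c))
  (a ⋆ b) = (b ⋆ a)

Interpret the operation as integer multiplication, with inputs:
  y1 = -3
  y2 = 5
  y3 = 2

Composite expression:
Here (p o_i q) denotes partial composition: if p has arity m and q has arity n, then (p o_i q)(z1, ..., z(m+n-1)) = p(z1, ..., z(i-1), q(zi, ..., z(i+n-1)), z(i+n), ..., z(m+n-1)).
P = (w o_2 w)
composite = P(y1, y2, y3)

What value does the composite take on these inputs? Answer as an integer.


(y2 ⋆ y3) = 10
(y1 ⋆ (y2 ⋆ y3)) = -30

-30


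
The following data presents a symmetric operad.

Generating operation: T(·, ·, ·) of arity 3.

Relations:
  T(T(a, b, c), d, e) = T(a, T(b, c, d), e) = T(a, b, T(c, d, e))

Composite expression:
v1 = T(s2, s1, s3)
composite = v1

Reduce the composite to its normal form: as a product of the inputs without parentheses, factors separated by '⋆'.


s2 ⋆ s1 ⋆ s3

The T-tree's shape is irrelevant; the s-reading-order decides.
T(s2, s1, s3) unparenthesizes to s2 ⋆ s1 ⋆ s3


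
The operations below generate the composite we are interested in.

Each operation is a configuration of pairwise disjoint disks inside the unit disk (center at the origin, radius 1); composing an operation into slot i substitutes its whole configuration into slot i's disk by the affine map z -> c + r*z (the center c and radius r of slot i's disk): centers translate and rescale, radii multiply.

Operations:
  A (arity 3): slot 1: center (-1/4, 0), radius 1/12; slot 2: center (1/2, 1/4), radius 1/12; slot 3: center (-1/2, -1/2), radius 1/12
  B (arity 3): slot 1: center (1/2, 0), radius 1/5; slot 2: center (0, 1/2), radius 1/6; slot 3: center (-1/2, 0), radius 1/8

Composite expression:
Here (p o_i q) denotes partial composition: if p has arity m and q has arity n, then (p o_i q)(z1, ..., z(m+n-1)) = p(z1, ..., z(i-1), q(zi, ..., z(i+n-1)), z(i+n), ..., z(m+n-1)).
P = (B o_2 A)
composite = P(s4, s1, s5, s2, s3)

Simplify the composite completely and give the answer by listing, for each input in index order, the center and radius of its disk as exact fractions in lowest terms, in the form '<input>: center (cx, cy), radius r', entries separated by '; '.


s1: center (-1/24, 1/2), radius 1/72; s2: center (-1/12, 5/12), radius 1/72; s3: center (-1/2, 0), radius 1/8; s4: center (1/2, 0), radius 1/5; s5: center (1/12, 13/24), radius 1/72

Affine substitution under B: radii multiply and s-centers shift.
input s4: composing its 1 substitution step yields center (1/2, 0), radius 1/5
input s1: composing its 2 substitution steps yields center (-1/24, 1/2), radius 1/72
input s5: composing its 2 substitution steps yields center (1/12, 13/24), radius 1/72
input s2: composing its 2 substitution steps yields center (-1/12, 5/12), radius 1/72
input s3: composing its 1 substitution step yields center (-1/2, 0), radius 1/8


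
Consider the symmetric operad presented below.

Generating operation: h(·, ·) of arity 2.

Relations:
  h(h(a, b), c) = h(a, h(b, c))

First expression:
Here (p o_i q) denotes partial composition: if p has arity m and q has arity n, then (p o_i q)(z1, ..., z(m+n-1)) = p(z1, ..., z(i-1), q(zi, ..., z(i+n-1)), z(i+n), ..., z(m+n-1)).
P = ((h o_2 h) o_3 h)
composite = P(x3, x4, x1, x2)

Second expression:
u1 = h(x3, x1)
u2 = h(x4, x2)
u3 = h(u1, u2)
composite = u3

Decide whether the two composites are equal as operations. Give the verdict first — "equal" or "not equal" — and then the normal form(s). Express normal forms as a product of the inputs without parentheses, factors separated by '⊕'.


not equal; first: x3 ⊕ x4 ⊕ x1 ⊕ x2; second: x3 ⊕ x1 ⊕ x4 ⊕ x2

Normal form of the first expression: x3 ⊕ x4 ⊕ x1 ⊕ x2
Normal form of the second expression: x3 ⊕ x1 ⊕ x4 ⊕ x2
The forms do not match — not equal.


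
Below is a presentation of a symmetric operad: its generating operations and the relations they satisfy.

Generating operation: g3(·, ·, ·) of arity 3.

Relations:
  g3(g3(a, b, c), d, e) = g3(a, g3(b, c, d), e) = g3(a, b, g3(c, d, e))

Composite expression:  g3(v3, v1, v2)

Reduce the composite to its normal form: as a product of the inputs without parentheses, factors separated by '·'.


The g3-tree's shape is irrelevant; the v-reading-order decides.
g3(v3, v1, v2) collapses to v3 · v1 · v2

v3 · v1 · v2


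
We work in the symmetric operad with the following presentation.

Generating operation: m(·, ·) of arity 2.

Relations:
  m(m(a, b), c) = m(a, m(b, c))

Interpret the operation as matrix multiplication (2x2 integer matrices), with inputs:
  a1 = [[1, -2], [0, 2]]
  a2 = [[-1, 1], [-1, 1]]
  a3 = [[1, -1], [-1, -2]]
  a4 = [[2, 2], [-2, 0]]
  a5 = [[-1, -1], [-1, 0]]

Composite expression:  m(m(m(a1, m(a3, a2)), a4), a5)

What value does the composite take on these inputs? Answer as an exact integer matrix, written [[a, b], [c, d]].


[[36, 24], [-36, -24]]

m(a3, a2) = [[0, 0], [3, -3]]
m(a1, m(a3, a2)) = [[-6, 6], [6, -6]]
m(m(a1, m(a3, a2)), a4) = [[-24, -12], [24, 12]]
m(m(m(a1, m(a3, a2)), a4), a5) = [[36, 24], [-36, -24]]


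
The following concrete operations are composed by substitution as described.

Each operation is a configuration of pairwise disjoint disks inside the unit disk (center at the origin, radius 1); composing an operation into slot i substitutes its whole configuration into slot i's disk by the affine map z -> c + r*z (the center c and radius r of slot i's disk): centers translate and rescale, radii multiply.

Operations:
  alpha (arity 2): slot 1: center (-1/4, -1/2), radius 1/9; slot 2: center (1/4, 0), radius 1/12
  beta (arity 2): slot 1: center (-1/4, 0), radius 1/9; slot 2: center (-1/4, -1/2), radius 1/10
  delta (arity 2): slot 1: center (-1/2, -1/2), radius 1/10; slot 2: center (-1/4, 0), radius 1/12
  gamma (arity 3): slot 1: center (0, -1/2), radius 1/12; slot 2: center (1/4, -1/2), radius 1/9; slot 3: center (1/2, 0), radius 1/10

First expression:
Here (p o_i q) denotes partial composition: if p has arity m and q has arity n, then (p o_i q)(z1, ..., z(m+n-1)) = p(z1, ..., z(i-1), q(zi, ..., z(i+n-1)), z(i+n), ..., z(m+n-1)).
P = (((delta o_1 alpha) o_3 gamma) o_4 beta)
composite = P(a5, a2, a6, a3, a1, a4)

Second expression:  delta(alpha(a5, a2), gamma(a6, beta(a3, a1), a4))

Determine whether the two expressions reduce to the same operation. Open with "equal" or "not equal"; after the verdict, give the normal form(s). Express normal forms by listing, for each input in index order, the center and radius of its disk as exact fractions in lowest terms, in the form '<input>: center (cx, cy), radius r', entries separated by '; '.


equal; the common form is a1: center (-25/108, -5/108), radius 1/1080; a2: center (-19/40, -1/2), radius 1/120; a3: center (-25/108, -1/24), radius 1/972; a4: center (-5/24, 0), radius 1/120; a5: center (-21/40, -11/20), radius 1/90; a6: center (-1/4, -1/24), radius 1/144


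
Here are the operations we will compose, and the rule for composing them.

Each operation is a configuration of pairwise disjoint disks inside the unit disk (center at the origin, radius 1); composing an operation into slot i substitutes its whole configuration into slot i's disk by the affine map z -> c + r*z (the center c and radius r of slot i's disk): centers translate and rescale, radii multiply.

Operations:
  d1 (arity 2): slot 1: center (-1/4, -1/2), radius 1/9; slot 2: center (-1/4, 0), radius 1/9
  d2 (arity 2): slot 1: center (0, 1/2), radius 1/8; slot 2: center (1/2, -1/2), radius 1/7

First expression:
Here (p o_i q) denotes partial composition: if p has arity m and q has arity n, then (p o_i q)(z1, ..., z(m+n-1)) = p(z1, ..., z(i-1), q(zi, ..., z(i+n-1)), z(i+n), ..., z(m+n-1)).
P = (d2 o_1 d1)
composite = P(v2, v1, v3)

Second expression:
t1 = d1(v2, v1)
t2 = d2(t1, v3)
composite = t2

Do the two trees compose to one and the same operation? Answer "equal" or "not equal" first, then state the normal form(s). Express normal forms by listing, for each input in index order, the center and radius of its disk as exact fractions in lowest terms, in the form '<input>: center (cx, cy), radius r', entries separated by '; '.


Reducing the first expression gives v1: center (-1/32, 1/2), radius 1/72; v2: center (-1/32, 7/16), radius 1/72; v3: center (1/2, -1/2), radius 1/7
Reducing the second expression gives v1: center (-1/32, 1/2), radius 1/72; v2: center (-1/32, 7/16), radius 1/72; v3: center (1/2, -1/2), radius 1/7
The forms coincide; equal.

equal: each reduces to v1: center (-1/32, 1/2), radius 1/72; v2: center (-1/32, 7/16), radius 1/72; v3: center (1/2, -1/2), radius 1/7


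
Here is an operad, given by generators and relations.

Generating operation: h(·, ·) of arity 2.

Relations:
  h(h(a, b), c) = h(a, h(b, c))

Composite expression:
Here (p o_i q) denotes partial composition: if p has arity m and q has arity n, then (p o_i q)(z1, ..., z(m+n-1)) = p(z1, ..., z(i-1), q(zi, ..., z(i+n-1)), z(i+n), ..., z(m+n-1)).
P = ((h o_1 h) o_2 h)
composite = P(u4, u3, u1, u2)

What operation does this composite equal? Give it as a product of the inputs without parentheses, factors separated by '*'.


Under associativity of h, the answer is the u's in reading order.
h(u3, u1) reduces to u3 * u1
h(u4, h(u3, u1)) reduces to u4 * u3 * u1
h(h(u4, h(u3, u1)), u2) reduces to u4 * u3 * u1 * u2

u4 * u3 * u1 * u2


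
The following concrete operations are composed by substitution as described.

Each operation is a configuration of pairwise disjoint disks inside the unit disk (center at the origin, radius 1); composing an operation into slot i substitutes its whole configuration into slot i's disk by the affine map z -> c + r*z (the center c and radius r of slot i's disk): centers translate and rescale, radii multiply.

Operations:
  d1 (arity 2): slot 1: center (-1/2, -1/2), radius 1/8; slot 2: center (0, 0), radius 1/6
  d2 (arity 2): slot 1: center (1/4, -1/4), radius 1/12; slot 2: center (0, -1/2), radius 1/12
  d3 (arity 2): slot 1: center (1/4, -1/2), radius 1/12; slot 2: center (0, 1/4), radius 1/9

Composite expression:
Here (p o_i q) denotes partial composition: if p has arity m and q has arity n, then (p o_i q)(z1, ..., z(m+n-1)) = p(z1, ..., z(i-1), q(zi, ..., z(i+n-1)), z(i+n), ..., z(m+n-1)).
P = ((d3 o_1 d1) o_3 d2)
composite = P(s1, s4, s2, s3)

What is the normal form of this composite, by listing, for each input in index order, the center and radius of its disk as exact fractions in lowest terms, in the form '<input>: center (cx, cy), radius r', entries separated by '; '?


s1: center (5/24, -13/24), radius 1/96; s2: center (1/36, 2/9), radius 1/108; s3: center (0, 7/36), radius 1/108; s4: center (1/4, -1/2), radius 1/72

Only the slot chain above each s matters under d3; compose those maps.
input s1: applying the 2 nested substitutions gives center (5/24, -13/24), radius 1/96
input s4: applying the 2 nested substitutions gives center (1/4, -1/2), radius 1/72
input s2: applying the 2 nested substitutions gives center (1/36, 2/9), radius 1/108
input s3: applying the 2 nested substitutions gives center (0, 7/36), radius 1/108


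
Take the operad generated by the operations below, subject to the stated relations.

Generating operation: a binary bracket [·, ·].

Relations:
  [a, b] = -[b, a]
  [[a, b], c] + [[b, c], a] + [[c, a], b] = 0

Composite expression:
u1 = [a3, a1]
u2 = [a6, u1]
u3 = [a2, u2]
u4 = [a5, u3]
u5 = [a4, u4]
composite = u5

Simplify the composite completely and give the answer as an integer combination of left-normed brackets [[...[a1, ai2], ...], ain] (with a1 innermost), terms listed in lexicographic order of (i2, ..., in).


Expand each bracket as ab - ba; the a1-initial words give the coefficients.
Composite bracket: [a4, [a5, [a2, [a6, [a3, a1]]]]]
Applying ab - ba throughout gives 32 signed words (2^5 = 32).
Keep just the words that open with a1:
  word a1a3a6a2a5a4 has sign -1, contributing -[[[[[a1, a3], a6], a2], a5], a4]

-[[[[[a1, a3], a6], a2], a5], a4]


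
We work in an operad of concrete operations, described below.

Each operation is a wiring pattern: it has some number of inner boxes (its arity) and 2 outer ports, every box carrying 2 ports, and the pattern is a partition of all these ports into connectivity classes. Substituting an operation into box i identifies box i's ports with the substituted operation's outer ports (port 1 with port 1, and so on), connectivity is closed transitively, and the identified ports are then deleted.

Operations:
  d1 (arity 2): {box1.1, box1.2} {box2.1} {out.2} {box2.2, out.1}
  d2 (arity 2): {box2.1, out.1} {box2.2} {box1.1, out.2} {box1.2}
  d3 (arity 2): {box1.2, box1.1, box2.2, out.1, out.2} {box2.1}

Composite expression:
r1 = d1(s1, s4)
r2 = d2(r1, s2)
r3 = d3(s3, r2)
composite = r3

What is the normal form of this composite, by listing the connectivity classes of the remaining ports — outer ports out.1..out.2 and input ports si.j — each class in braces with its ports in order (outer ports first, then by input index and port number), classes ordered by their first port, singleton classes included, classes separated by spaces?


{out.1, out.2, s3.1, s3.2, s4.2} {s1.1, s1.2} {s2.1} {s2.2} {s4.1}

After gluing at d3, chains via deleted ports link the s-ports.
d1 over (s1, s4) gives {out.1, s4.2} {out.2} {s1.1, s1.2} {s4.1}, out.j being that stage's outer ports
d2 over (s1, s4, s2) gives {out.1, s2.1} {out.2, s4.2} {s1.1, s1.2} {s2.2} {s4.1}, out.j being that stage's outer ports
d3 over (s3, s1, s4, s2) gives {out.1, out.2, s3.1, s3.2, s4.2} {s1.1, s1.2} {s2.1} {s2.2} {s4.1}, out.j being that stage's outer ports


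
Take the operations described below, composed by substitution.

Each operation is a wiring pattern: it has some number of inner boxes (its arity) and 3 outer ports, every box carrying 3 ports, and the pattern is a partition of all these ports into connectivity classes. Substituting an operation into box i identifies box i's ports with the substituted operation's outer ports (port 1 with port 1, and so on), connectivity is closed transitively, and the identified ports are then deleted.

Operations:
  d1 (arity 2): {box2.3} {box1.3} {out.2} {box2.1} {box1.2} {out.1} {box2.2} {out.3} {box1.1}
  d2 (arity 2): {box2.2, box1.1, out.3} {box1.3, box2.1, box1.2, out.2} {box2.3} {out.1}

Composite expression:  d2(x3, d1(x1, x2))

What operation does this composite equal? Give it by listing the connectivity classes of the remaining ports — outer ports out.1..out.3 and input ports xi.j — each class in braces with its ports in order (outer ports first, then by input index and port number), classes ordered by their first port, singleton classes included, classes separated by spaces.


{out.1} {out.2, x3.2, x3.3} {out.3, x3.1} {x1.1} {x1.2} {x1.3} {x2.1} {x2.2} {x2.3}


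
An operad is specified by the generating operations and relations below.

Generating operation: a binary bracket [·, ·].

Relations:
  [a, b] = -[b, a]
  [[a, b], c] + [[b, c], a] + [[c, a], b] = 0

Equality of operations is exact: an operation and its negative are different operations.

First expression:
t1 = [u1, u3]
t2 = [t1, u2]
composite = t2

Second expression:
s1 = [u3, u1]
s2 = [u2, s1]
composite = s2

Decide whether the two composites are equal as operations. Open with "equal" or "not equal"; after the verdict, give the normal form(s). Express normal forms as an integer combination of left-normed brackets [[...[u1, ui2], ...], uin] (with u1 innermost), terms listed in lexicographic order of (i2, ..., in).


The first composite normalizes to [[u1, u3], u2]
The second composite normalizes to [[u1, u3], u2]
Identical normal forms: equal.

equal; the common form is [[u1, u3], u2]


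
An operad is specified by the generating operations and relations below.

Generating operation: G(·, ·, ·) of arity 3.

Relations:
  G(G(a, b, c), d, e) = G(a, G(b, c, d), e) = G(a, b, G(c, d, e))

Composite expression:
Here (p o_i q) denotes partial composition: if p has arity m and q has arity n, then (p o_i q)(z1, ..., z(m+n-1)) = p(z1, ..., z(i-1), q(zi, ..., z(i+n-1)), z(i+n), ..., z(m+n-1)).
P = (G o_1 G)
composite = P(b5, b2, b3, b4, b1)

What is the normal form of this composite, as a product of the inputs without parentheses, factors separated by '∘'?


b5 ∘ b2 ∘ b3 ∘ b4 ∘ b1

Associativity of G dissolves the nesting; only the b-input order survives.
G(b5, b2, b3) collapses to b5 ∘ b2 ∘ b3
G(G(b5, b2, b3), b4, b1) collapses to b5 ∘ b2 ∘ b3 ∘ b4 ∘ b1


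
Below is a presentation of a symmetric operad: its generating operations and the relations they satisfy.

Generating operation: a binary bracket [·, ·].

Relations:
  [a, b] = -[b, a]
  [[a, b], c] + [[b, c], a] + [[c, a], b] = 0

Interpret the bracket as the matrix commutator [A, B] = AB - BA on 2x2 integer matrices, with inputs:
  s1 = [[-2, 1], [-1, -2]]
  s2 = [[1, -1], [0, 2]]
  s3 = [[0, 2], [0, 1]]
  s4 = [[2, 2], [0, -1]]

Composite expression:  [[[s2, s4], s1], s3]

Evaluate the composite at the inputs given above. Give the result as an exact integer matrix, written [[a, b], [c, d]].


[[0, -4], [0, 0]]


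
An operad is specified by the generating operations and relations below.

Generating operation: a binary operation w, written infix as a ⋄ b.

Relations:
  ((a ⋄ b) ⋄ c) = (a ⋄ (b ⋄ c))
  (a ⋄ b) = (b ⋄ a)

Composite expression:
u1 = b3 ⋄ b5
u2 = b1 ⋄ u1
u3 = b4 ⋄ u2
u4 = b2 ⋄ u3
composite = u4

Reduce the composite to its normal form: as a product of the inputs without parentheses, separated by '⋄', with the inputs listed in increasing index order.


Shape and order are irrelevant to w; the b-input set decides.
(b3 ⋄ b5) linearizes to b3 ⋄ b5
(b1 ⋄ (b3 ⋄ b5)) linearizes to b1 ⋄ b3 ⋄ b5
(b4 ⋄ (b1 ⋄ (b3 ⋄ b5))) linearizes to b4 ⋄ b1 ⋄ b3 ⋄ b5
(b2 ⋄ (b4 ⋄ (b1 ⋄ (b3 ⋄ b5)))) linearizes to b2 ⋄ b4 ⋄ b1 ⋄ b3 ⋄ b5
commutativity sorts the factors: b1 ⋄ b2 ⋄ b3 ⋄ b4 ⋄ b5

b1 ⋄ b2 ⋄ b3 ⋄ b4 ⋄ b5


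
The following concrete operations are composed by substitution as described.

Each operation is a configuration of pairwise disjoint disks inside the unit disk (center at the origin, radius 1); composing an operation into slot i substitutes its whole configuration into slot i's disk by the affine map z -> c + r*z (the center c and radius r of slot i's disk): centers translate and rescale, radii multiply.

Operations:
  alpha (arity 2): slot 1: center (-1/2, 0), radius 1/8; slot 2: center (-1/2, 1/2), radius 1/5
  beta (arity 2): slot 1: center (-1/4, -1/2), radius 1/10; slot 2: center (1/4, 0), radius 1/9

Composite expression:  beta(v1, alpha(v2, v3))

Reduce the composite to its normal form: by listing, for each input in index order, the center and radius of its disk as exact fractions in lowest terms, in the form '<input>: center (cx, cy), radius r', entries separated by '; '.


Affine substitution under beta: radii multiply and v-centers shift.
input v1: applying the 1 nested substitution gives center (-1/4, -1/2), radius 1/10
input v2: applying the 2 nested substitutions gives center (7/36, 0), radius 1/72
input v3: applying the 2 nested substitutions gives center (7/36, 1/18), radius 1/45

v1: center (-1/4, -1/2), radius 1/10; v2: center (7/36, 0), radius 1/72; v3: center (7/36, 1/18), radius 1/45


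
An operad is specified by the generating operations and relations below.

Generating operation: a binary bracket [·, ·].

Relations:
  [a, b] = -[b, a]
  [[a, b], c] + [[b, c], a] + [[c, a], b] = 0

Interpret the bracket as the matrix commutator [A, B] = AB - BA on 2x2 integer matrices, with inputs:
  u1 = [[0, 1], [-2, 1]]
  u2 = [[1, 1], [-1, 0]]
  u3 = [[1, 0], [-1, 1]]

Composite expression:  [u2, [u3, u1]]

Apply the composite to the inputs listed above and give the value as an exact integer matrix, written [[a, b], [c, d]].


[u3, u1] = [[1, 0], [1, -1]]
[u2, [u3, u1]] = [[1, -2], [-3, -1]]

[[1, -2], [-3, -1]]


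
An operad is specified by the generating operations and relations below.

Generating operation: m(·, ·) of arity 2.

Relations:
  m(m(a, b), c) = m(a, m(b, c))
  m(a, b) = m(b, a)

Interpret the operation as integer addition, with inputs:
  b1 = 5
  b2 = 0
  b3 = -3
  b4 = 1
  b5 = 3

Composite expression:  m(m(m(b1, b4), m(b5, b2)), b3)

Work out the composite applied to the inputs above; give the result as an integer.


6

m(b1, b4) = 6
m(b5, b2) = 3
m(m(b1, b4), m(b5, b2)) = 9
m(m(m(b1, b4), m(b5, b2)), b3) = 6


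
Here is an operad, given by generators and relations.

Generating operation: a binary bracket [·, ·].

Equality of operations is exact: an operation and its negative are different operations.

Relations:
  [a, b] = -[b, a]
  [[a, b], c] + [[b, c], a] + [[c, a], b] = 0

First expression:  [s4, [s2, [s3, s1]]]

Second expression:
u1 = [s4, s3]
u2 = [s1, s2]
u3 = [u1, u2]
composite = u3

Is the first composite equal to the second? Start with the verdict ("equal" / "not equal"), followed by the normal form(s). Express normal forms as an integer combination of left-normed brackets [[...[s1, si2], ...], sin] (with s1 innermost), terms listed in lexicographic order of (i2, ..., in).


The first expression reduces to -[[[s1, s3], s2], s4]
The second expression reduces to [[[s1, s2], s3], s4] - [[[s1, s2], s4], s3]
They disagree, so not equal.

not equal: they reduce to -[[[s1, s3], s2], s4] and [[[s1, s2], s3], s4] - [[[s1, s2], s4], s3]


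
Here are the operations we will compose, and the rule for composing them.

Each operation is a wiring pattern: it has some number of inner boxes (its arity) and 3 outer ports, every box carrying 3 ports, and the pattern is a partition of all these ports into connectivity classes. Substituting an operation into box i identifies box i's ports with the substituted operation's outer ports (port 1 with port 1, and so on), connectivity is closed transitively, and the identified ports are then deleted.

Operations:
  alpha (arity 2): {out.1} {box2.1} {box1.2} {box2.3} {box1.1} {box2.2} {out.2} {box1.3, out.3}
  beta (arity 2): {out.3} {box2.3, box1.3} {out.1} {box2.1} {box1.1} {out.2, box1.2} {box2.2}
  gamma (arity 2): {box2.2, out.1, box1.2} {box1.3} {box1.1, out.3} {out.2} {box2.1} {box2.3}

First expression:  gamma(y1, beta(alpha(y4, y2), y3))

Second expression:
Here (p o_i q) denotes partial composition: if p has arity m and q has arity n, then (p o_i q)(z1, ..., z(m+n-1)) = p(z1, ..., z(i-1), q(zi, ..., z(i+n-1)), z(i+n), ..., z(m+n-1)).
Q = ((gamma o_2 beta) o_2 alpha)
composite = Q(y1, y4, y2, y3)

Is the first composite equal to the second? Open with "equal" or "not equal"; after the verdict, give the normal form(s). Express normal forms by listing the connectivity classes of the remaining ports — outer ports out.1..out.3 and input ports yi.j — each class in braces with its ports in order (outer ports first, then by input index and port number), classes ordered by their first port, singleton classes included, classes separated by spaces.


equal: each reduces to {out.1, y1.2} {out.2} {out.3, y1.1} {y1.3} {y2.1} {y2.2} {y2.3} {y3.1} {y3.2} {y3.3, y4.3} {y4.1} {y4.2}

In normal form, the first expression is {out.1, y1.2} {out.2} {out.3, y1.1} {y1.3} {y2.1} {y2.2} {y2.3} {y3.1} {y3.2} {y3.3, y4.3} {y4.1} {y4.2}
In normal form, the second expression is {out.1, y1.2} {out.2} {out.3, y1.1} {y1.3} {y2.1} {y2.2} {y2.3} {y3.1} {y3.2} {y3.3, y4.3} {y4.1} {y4.2}
One common form — equal.


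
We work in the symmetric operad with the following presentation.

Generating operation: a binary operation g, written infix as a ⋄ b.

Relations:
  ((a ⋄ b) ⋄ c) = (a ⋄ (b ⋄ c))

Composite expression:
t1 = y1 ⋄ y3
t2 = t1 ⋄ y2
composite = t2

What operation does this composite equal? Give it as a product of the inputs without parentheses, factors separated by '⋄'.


The g-tree's shape is irrelevant; the y-reading-order decides.
(y1 ⋄ y3) spells out as y1 ⋄ y3
((y1 ⋄ y3) ⋄ y2) spells out as y1 ⋄ y3 ⋄ y2

y1 ⋄ y3 ⋄ y2


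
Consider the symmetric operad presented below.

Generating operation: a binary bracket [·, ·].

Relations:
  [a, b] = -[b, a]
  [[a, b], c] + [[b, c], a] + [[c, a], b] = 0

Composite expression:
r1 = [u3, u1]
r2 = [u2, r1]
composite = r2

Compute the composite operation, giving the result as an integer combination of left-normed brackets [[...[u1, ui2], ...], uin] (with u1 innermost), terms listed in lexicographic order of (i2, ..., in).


[[u1, u3], u2]

A multilinear Lie element is pinned by u1-initial words (u1 innermost).
Composite bracket: [u2, [u3, u1]]
The bracket unfolds into 4 signed words via [a, b] = ab - ba (2^2 = 4).
Only words starting with u1 matter:
  sign of u1u3u2 is +1, so it contributes +[[u1, u3], u2]


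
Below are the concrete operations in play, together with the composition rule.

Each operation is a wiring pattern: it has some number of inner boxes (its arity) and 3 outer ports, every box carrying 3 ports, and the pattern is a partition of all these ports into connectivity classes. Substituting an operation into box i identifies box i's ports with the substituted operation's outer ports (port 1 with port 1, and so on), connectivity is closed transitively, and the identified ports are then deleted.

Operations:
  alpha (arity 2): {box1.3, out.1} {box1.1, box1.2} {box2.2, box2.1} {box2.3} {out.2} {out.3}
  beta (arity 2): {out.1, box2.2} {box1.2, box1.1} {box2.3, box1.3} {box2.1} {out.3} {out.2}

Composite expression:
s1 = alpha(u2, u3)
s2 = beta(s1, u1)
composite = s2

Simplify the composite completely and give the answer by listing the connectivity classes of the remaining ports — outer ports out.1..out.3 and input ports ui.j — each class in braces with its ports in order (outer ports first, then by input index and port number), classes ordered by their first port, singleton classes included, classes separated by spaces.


{out.1, u1.2} {out.2} {out.3} {u1.1} {u1.3} {u2.1, u2.2} {u2.3} {u3.1, u3.2} {u3.3}

Connectivity passes through glued beta-boundaries; trace each wire chain.
the subtree at alpha composes to {out.1, u2.3} {out.2} {out.3} {u2.1, u2.2} {u3.1, u3.2} {u3.3} on (u2, u3); out.j = own outer ports
the subtree at beta composes to {out.1, u1.2} {out.2} {out.3} {u1.1} {u1.3} {u2.1, u2.2} {u2.3} {u3.1, u3.2} {u3.3} on (u2, u3, u1); out.j = own outer ports


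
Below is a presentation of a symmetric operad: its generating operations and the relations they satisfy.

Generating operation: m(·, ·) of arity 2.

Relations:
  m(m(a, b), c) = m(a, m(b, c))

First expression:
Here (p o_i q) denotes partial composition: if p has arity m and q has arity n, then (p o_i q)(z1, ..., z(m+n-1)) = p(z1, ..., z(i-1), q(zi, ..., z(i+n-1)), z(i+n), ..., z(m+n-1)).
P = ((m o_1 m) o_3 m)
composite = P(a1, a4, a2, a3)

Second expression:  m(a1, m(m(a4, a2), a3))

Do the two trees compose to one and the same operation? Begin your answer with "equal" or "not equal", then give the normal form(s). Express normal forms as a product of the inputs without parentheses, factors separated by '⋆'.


equal; the common form is a1 ⋆ a4 ⋆ a2 ⋆ a3

The first expression reduces to a1 ⋆ a4 ⋆ a2 ⋆ a3
The second expression reduces to a1 ⋆ a4 ⋆ a2 ⋆ a3
Same normal form: equal.


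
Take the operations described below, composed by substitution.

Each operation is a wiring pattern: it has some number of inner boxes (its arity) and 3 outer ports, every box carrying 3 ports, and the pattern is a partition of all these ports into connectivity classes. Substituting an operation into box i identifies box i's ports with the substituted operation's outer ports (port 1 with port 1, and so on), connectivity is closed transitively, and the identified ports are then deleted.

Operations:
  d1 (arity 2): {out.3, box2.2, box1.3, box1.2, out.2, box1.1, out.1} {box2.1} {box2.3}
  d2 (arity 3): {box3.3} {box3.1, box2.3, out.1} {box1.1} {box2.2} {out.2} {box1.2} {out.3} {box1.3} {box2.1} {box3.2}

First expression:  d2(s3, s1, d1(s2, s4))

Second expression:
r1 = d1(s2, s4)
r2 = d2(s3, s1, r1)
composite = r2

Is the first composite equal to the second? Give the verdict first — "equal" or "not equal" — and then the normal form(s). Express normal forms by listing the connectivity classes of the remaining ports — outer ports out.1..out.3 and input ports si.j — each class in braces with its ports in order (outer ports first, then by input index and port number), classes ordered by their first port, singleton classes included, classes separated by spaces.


equal; the common form is {out.1, s1.3, s2.1, s2.2, s2.3, s4.2} {out.2} {out.3} {s1.1} {s1.2} {s3.1} {s3.2} {s3.3} {s4.1} {s4.3}

The first composite normalizes to {out.1, s1.3, s2.1, s2.2, s2.3, s4.2} {out.2} {out.3} {s1.1} {s1.2} {s3.1} {s3.2} {s3.3} {s4.1} {s4.3}
The second composite normalizes to {out.1, s1.3, s2.1, s2.2, s2.3, s4.2} {out.2} {out.3} {s1.1} {s1.2} {s3.1} {s3.2} {s3.3} {s4.1} {s4.3}
Identical normal forms: equal.


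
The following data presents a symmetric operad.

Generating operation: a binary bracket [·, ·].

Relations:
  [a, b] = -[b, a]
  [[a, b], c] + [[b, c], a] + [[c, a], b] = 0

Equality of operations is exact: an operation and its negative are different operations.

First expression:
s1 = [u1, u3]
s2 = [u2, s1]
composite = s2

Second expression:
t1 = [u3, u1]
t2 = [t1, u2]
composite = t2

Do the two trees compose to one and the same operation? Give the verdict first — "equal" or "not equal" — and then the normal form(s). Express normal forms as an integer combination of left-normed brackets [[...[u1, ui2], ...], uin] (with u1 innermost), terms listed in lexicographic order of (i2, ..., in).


equal; the common form is -[[u1, u3], u2]

Normal form of the first expression: -[[u1, u3], u2]
Normal form of the second expression: -[[u1, u3], u2]
Same normal form: equal.


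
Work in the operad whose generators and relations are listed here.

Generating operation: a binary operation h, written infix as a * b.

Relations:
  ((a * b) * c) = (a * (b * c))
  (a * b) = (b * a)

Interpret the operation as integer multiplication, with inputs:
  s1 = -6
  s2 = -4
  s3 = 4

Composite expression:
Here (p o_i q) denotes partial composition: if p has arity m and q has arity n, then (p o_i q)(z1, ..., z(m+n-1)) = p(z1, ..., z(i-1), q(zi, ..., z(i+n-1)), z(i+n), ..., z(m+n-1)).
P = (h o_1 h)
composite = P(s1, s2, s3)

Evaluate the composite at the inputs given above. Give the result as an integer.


96

(s1 * s2) = 24
((s1 * s2) * s3) = 96


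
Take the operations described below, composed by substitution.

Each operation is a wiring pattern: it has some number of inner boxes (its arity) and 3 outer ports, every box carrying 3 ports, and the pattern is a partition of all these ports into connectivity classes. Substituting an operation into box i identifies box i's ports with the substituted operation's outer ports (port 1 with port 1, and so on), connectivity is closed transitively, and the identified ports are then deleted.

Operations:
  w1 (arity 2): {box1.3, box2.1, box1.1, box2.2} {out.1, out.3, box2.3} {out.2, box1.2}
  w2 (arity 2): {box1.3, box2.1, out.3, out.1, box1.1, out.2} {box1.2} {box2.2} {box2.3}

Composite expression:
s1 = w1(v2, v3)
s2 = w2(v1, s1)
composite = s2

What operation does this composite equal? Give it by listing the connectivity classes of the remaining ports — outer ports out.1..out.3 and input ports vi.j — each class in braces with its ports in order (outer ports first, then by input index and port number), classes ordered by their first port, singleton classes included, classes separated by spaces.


{out.1, out.2, out.3, v1.1, v1.3, v3.3} {v1.2} {v2.1, v2.3, v3.1, v3.2} {v2.2}

Substituting into w2 glues patterns; closure does the rest.
the subtree at w1 composes to {out.1, out.3, v3.3} {out.2, v2.2} {v2.1, v2.3, v3.1, v3.2} on (v2, v3); out.j = own outer ports
the subtree at w2 composes to {out.1, out.2, out.3, v1.1, v1.3, v3.3} {v1.2} {v2.1, v2.3, v3.1, v3.2} {v2.2} on (v1, v2, v3); out.j = own outer ports
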